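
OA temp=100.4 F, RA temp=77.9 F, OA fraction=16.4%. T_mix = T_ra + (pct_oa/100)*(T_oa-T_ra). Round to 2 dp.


T_mix = 77.9 + (16.4/100)*(100.4-77.9) = 81.59 F

81.59 F


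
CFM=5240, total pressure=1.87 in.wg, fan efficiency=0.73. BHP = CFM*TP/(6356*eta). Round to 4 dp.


BHP = 5240 * 1.87 / (6356 * 0.73) = 2.1119 hp

2.1119 hp


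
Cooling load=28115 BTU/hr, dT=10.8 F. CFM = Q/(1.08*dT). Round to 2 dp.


CFM = 28115 / (1.08 * 10.8) = 2410.41

2410.41 CFM


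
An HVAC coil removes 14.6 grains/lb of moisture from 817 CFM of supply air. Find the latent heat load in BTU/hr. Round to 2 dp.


Q = 0.68 * 817 * 14.6 = 8111.18 BTU/hr

8111.18 BTU/hr


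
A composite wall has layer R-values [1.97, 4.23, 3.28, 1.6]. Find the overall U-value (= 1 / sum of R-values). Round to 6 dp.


R_total = 1.97 + 4.23 + 3.28 + 1.6 = 11.08
U = 1/11.08 = 0.090253

0.090253


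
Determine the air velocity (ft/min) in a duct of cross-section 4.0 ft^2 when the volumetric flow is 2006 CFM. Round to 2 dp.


V = 2006 / 4.0 = 501.50 ft/min

501.50 ft/min


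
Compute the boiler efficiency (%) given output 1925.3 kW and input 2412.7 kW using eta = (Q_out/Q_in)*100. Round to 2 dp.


eta = (1925.3/2412.7)*100 = 79.80 %

79.80 %


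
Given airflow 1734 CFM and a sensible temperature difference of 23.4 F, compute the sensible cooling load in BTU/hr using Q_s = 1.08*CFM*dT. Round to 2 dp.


Q = 1.08 * 1734 * 23.4 = 43821.65 BTU/hr

43821.65 BTU/hr


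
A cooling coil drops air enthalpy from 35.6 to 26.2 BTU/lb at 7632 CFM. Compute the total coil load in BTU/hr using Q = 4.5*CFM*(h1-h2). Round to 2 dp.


Q = 4.5 * 7632 * (35.6 - 26.2) = 322833.60 BTU/hr

322833.60 BTU/hr


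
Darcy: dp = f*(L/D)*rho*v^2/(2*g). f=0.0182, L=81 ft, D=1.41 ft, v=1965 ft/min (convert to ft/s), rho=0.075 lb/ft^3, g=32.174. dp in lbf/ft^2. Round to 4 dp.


v_fps = 1965/60 = 32.75 ft/s
dp = 0.0182*(81/1.41)*0.075*32.75^2/(2*32.174) = 1.3070 lbf/ft^2

1.3070 lbf/ft^2


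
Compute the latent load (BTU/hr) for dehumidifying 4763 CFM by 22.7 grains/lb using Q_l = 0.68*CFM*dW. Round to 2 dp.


Q = 0.68 * 4763 * 22.7 = 73521.67 BTU/hr

73521.67 BTU/hr


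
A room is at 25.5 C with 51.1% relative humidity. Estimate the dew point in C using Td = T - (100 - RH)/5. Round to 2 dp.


Td = 25.5 - (100-51.1)/5 = 15.72 C

15.72 C


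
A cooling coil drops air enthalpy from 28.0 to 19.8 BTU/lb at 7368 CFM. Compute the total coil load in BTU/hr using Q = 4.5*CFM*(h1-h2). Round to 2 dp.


Q = 4.5 * 7368 * (28.0 - 19.8) = 271879.20 BTU/hr

271879.20 BTU/hr


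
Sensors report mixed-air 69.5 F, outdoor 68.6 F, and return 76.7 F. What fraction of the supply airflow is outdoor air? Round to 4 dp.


frac = (69.5 - 76.7) / (68.6 - 76.7) = 0.8889

0.8889


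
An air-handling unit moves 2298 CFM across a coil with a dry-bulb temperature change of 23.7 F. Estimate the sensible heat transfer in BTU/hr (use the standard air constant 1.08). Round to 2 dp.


Q = 1.08 * 2298 * 23.7 = 58819.61 BTU/hr

58819.61 BTU/hr


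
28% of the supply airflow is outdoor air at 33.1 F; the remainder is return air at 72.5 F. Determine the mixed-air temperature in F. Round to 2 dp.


T_mix = 0.28*33.1 + 0.72*72.5 = 61.47 F

61.47 F


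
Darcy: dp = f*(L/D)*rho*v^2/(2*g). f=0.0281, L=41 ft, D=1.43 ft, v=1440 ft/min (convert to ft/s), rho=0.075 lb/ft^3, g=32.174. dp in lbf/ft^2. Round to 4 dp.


v_fps = 1440/60 = 24.0 ft/s
dp = 0.0281*(41/1.43)*0.075*24.0^2/(2*32.174) = 0.5409 lbf/ft^2

0.5409 lbf/ft^2


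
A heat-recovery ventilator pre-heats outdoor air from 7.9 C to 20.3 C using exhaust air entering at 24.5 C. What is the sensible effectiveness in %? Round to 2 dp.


eff = (20.3-7.9)/(24.5-7.9)*100 = 74.70 %

74.70 %


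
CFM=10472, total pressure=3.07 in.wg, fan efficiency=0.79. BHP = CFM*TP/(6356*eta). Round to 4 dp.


BHP = 10472 * 3.07 / (6356 * 0.79) = 6.4026 hp

6.4026 hp


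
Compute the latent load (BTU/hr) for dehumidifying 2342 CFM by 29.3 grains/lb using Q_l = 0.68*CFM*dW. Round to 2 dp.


Q = 0.68 * 2342 * 29.3 = 46662.01 BTU/hr

46662.01 BTU/hr


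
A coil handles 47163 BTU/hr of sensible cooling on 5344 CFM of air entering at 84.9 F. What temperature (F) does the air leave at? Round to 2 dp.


dT = 47163/(1.08*5344) = 8.1717
T_leave = 84.9 - 8.1717 = 76.73 F

76.73 F


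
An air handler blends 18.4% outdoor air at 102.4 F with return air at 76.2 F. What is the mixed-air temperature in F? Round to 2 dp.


T_mix = 76.2 + (18.4/100)*(102.4-76.2) = 81.02 F

81.02 F


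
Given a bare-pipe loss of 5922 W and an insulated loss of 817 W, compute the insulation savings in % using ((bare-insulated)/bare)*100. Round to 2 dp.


Savings = ((5922-817)/5922)*100 = 86.20 %

86.20 %


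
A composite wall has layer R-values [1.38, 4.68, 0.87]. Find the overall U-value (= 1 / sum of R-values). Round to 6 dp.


R_total = 1.38 + 4.68 + 0.87 = 6.93
U = 1/6.93 = 0.144300

0.144300


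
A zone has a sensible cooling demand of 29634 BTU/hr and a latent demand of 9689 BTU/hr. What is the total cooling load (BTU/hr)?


Qt = 29634 + 9689 = 39323 BTU/hr

39323 BTU/hr


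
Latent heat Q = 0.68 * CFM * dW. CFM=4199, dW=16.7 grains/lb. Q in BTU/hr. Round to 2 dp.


Q = 0.68 * 4199 * 16.7 = 47683.84 BTU/hr

47683.84 BTU/hr


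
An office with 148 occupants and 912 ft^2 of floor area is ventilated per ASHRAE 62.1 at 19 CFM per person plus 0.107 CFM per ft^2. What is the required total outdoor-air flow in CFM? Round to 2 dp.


Total = 148*19 + 912*0.107 = 2909.58 CFM

2909.58 CFM


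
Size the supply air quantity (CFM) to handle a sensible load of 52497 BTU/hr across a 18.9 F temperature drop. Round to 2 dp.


CFM = 52497 / (1.08 * 18.9) = 2571.87

2571.87 CFM


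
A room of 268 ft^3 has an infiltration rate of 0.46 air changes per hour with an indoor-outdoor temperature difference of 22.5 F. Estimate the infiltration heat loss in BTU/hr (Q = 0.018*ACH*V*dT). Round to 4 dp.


Q = 0.018 * 0.46 * 268 * 22.5 = 49.9284 BTU/hr

49.9284 BTU/hr


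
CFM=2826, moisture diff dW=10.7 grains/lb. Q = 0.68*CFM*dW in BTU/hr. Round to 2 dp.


Q = 0.68 * 2826 * 10.7 = 20561.98 BTU/hr

20561.98 BTU/hr


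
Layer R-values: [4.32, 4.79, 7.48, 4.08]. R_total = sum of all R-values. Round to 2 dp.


R_total = 4.32 + 4.79 + 7.48 + 4.08 = 20.67

20.67


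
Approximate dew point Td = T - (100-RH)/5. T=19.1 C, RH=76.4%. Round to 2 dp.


Td = 19.1 - (100-76.4)/5 = 14.38 C

14.38 C


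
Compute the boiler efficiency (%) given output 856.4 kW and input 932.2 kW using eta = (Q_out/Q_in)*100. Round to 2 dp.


eta = (856.4/932.2)*100 = 91.87 %

91.87 %


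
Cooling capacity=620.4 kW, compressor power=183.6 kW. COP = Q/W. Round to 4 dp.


COP = 620.4 / 183.6 = 3.3791

3.3791


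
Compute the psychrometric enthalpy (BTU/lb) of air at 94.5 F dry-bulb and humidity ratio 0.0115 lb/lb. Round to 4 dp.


h = 0.24*94.5 + 0.0115*(1061+0.444*94.5) = 35.3640 BTU/lb

35.3640 BTU/lb


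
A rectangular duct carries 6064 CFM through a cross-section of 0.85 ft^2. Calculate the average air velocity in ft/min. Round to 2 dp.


V = 6064 / 0.85 = 7134.12 ft/min

7134.12 ft/min


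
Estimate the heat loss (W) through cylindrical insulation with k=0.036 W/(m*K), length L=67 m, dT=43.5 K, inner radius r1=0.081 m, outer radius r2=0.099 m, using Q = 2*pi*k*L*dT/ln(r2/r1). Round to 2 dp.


Q = 2*pi*0.036*67*43.5/ln(0.099/0.081) = 3285.20 W

3285.20 W


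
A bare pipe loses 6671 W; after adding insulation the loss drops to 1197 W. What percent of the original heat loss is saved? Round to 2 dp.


Savings = ((6671-1197)/6671)*100 = 82.06 %

82.06 %


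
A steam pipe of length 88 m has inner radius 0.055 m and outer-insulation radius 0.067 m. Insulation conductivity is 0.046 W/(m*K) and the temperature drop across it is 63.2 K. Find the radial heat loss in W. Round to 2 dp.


Q = 2*pi*0.046*88*63.2/ln(0.067/0.055) = 8144.78 W

8144.78 W


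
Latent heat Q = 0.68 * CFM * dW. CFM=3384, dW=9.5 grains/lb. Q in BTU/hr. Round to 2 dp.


Q = 0.68 * 3384 * 9.5 = 21860.64 BTU/hr

21860.64 BTU/hr


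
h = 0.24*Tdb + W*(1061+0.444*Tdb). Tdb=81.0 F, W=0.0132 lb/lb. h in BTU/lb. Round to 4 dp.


h = 0.24*81.0 + 0.0132*(1061+0.444*81.0) = 33.9199 BTU/lb

33.9199 BTU/lb


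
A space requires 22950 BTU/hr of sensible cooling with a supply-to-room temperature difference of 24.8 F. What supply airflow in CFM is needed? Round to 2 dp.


CFM = 22950 / (1.08 * 24.8) = 856.85

856.85 CFM


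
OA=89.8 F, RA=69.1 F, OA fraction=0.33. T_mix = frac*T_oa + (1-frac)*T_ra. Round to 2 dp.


T_mix = 0.33*89.8 + 0.67*69.1 = 75.93 F

75.93 F


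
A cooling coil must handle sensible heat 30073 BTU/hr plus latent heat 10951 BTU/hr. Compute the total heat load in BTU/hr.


Qt = 30073 + 10951 = 41024 BTU/hr

41024 BTU/hr


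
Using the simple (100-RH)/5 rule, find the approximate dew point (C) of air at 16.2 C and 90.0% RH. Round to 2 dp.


Td = 16.2 - (100-90.0)/5 = 14.20 C

14.20 C


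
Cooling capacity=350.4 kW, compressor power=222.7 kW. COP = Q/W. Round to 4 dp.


COP = 350.4 / 222.7 = 1.5734

1.5734


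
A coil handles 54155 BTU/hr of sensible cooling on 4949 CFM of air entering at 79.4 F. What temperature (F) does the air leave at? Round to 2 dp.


dT = 54155/(1.08*4949) = 10.1321
T_leave = 79.4 - 10.1321 = 69.27 F

69.27 F


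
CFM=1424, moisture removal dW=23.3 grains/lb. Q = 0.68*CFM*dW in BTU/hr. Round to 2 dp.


Q = 0.68 * 1424 * 23.3 = 22561.86 BTU/hr

22561.86 BTU/hr


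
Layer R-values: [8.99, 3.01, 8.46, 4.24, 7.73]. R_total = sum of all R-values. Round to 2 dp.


R_total = 8.99 + 3.01 + 8.46 + 4.24 + 7.73 = 32.43

32.43


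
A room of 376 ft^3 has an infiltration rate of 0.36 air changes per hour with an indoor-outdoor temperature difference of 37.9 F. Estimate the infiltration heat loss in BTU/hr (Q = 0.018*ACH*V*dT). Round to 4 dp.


Q = 0.018 * 0.36 * 376 * 37.9 = 92.3426 BTU/hr

92.3426 BTU/hr


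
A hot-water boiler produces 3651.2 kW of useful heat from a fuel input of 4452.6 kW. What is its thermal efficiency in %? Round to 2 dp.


eta = (3651.2/4452.6)*100 = 82.00 %

82.00 %


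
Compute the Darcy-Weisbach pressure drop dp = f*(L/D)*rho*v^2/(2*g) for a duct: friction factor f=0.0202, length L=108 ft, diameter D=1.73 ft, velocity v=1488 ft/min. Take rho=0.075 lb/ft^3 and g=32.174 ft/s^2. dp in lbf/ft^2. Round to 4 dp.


v_fps = 1488/60 = 24.8 ft/s
dp = 0.0202*(108/1.73)*0.075*24.8^2/(2*32.174) = 0.9040 lbf/ft^2

0.9040 lbf/ft^2


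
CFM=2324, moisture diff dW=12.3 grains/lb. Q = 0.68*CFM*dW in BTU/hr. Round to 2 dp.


Q = 0.68 * 2324 * 12.3 = 19437.94 BTU/hr

19437.94 BTU/hr


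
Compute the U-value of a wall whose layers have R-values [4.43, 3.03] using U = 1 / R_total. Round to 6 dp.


R_total = 4.43 + 3.03 = 7.46
U = 1/7.46 = 0.134048

0.134048


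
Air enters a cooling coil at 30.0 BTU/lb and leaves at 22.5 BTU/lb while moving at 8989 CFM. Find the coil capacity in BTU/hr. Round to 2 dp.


Q = 4.5 * 8989 * (30.0 - 22.5) = 303378.75 BTU/hr

303378.75 BTU/hr


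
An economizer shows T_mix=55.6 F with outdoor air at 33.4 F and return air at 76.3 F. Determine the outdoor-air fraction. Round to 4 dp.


frac = (55.6 - 76.3) / (33.4 - 76.3) = 0.4825

0.4825


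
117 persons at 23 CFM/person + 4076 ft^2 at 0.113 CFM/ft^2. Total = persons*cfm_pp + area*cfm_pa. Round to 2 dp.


Total = 117*23 + 4076*0.113 = 3151.59 CFM

3151.59 CFM


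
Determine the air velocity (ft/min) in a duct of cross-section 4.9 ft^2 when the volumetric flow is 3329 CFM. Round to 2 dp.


V = 3329 / 4.9 = 679.39 ft/min

679.39 ft/min


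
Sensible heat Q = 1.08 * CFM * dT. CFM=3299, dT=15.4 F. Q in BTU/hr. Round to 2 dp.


Q = 1.08 * 3299 * 15.4 = 54868.97 BTU/hr

54868.97 BTU/hr


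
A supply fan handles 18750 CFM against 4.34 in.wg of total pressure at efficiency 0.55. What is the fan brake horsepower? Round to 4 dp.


BHP = 18750 * 4.34 / (6356 * 0.55) = 23.2779 hp

23.2779 hp


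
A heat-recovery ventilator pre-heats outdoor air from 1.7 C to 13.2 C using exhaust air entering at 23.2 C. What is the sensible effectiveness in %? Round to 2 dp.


eff = (13.2-1.7)/(23.2-1.7)*100 = 53.49 %

53.49 %


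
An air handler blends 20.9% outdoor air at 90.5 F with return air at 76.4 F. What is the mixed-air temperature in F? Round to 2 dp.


T_mix = 76.4 + (20.9/100)*(90.5-76.4) = 79.35 F

79.35 F


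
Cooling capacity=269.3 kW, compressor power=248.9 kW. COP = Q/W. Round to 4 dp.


COP = 269.3 / 248.9 = 1.0820

1.0820


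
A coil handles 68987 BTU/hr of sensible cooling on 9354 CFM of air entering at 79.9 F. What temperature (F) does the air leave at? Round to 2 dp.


dT = 68987/(1.08*9354) = 6.8288
T_leave = 79.9 - 6.8288 = 73.07 F

73.07 F


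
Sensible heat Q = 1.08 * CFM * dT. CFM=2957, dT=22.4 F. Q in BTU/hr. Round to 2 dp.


Q = 1.08 * 2957 * 22.4 = 71535.74 BTU/hr

71535.74 BTU/hr


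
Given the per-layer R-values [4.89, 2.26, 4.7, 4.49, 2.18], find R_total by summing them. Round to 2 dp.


R_total = 4.89 + 2.26 + 4.7 + 4.49 + 2.18 = 18.52

18.52


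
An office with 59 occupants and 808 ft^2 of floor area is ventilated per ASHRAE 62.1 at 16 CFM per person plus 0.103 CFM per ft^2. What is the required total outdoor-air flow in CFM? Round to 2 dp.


Total = 59*16 + 808*0.103 = 1027.22 CFM

1027.22 CFM


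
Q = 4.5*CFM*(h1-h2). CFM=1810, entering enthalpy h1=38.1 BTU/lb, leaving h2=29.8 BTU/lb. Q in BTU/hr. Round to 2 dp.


Q = 4.5 * 1810 * (38.1 - 29.8) = 67603.50 BTU/hr

67603.50 BTU/hr


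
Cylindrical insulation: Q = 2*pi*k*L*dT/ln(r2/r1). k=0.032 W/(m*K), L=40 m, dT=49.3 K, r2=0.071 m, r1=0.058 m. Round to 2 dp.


Q = 2*pi*0.032*40*49.3/ln(0.071/0.058) = 1960.54 W

1960.54 W


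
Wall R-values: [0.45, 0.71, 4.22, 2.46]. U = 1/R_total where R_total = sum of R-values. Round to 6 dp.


R_total = 0.45 + 0.71 + 4.22 + 2.46 = 7.84
U = 1/7.84 = 0.127551

0.127551


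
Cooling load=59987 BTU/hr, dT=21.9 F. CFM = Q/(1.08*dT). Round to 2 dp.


CFM = 59987 / (1.08 * 21.9) = 2536.23

2536.23 CFM


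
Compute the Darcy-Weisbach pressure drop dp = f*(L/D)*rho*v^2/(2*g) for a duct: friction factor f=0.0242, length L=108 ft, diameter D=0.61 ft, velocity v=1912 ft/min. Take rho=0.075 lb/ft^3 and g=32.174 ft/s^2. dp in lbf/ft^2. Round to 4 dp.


v_fps = 1912/60 = 31.8667 ft/s
dp = 0.0242*(108/0.61)*0.075*31.8667^2/(2*32.174) = 5.0712 lbf/ft^2

5.0712 lbf/ft^2


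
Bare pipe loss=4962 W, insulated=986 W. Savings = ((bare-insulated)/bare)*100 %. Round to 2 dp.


Savings = ((4962-986)/4962)*100 = 80.13 %

80.13 %


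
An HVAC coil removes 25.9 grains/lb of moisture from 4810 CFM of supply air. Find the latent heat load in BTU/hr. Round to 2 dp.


Q = 0.68 * 4810 * 25.9 = 84713.72 BTU/hr

84713.72 BTU/hr


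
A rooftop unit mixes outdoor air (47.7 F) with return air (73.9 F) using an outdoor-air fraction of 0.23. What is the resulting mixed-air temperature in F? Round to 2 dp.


T_mix = 0.23*47.7 + 0.77*73.9 = 67.87 F

67.87 F


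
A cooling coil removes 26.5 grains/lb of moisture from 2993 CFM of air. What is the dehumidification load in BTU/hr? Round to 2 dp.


Q = 0.68 * 2993 * 26.5 = 53933.86 BTU/hr

53933.86 BTU/hr


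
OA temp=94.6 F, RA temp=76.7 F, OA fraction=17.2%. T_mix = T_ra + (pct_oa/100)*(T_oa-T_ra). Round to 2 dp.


T_mix = 76.7 + (17.2/100)*(94.6-76.7) = 79.78 F

79.78 F


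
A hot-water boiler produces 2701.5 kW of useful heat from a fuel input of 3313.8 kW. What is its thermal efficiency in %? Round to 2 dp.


eta = (2701.5/3313.8)*100 = 81.52 %

81.52 %


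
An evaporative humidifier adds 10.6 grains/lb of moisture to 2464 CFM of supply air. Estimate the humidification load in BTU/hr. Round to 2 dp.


Q = 0.68 * 2464 * 10.6 = 17760.51 BTU/hr

17760.51 BTU/hr


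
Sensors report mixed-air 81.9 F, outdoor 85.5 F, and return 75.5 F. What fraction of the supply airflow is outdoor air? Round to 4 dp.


frac = (81.9 - 75.5) / (85.5 - 75.5) = 0.6400

0.6400


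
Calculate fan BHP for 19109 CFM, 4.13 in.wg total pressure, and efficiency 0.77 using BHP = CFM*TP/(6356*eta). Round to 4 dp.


BHP = 19109 * 4.13 / (6356 * 0.77) = 16.1255 hp

16.1255 hp


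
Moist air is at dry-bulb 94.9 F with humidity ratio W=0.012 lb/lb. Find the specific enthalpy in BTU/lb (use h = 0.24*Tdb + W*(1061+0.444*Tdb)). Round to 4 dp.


h = 0.24*94.9 + 0.012*(1061+0.444*94.9) = 36.0136 BTU/lb

36.0136 BTU/lb


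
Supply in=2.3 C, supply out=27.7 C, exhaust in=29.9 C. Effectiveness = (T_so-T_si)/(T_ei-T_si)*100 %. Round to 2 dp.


eff = (27.7-2.3)/(29.9-2.3)*100 = 92.03 %

92.03 %


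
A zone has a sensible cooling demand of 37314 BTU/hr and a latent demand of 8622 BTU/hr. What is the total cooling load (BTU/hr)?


Qt = 37314 + 8622 = 45936 BTU/hr

45936 BTU/hr


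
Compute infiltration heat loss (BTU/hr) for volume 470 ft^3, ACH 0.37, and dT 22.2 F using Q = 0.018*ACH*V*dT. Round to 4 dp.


Q = 0.018 * 0.37 * 470 * 22.2 = 69.4904 BTU/hr

69.4904 BTU/hr


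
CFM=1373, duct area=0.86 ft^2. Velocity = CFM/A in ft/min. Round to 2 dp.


V = 1373 / 0.86 = 1596.51 ft/min

1596.51 ft/min


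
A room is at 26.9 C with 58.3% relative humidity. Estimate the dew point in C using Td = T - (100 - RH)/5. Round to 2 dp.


Td = 26.9 - (100-58.3)/5 = 18.56 C

18.56 C


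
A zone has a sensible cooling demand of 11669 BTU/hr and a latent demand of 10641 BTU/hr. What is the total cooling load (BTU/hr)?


Qt = 11669 + 10641 = 22310 BTU/hr

22310 BTU/hr


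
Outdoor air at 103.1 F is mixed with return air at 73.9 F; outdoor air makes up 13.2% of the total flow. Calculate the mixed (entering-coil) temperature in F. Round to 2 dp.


T_mix = 73.9 + (13.2/100)*(103.1-73.9) = 77.75 F

77.75 F


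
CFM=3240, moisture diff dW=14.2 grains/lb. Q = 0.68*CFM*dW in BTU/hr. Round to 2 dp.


Q = 0.68 * 3240 * 14.2 = 31285.44 BTU/hr

31285.44 BTU/hr


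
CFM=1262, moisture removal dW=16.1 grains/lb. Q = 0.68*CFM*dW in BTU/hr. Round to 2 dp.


Q = 0.68 * 1262 * 16.1 = 13816.38 BTU/hr

13816.38 BTU/hr


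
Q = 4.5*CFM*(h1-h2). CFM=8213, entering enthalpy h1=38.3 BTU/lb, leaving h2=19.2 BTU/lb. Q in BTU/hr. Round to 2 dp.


Q = 4.5 * 8213 * (38.3 - 19.2) = 705907.35 BTU/hr

705907.35 BTU/hr


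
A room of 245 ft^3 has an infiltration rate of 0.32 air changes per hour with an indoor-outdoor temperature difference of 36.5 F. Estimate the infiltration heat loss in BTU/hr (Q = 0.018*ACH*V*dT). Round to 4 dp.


Q = 0.018 * 0.32 * 245 * 36.5 = 51.5088 BTU/hr

51.5088 BTU/hr


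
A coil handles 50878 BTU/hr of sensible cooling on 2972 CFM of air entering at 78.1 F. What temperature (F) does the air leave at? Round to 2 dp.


dT = 50878/(1.08*2972) = 15.8510
T_leave = 78.1 - 15.8510 = 62.25 F

62.25 F


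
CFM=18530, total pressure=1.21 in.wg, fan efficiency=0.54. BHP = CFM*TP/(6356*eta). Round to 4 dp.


BHP = 18530 * 1.21 / (6356 * 0.54) = 6.5326 hp

6.5326 hp


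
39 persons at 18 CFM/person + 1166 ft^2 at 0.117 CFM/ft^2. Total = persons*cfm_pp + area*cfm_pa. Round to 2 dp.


Total = 39*18 + 1166*0.117 = 838.42 CFM

838.42 CFM


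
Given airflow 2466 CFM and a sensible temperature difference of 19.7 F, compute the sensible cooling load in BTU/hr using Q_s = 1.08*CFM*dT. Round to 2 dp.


Q = 1.08 * 2466 * 19.7 = 52466.62 BTU/hr

52466.62 BTU/hr


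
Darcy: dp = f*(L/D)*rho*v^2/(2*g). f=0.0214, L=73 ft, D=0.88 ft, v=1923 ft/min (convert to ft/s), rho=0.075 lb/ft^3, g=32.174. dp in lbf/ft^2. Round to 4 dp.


v_fps = 1923/60 = 32.05 ft/s
dp = 0.0214*(73/0.88)*0.075*32.05^2/(2*32.174) = 2.1254 lbf/ft^2

2.1254 lbf/ft^2


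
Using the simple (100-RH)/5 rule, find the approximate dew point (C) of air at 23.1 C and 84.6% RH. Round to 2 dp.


Td = 23.1 - (100-84.6)/5 = 20.02 C

20.02 C


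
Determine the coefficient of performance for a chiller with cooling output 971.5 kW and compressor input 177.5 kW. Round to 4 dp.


COP = 971.5 / 177.5 = 5.4732

5.4732


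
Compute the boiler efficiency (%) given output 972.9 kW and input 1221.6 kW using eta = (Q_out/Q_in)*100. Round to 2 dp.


eta = (972.9/1221.6)*100 = 79.64 %

79.64 %


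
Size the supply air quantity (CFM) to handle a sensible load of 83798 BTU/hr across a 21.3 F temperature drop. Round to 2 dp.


CFM = 83798 / (1.08 * 21.3) = 3642.76

3642.76 CFM


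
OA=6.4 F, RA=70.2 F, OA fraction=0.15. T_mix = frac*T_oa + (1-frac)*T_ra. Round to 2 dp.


T_mix = 0.15*6.4 + 0.85*70.2 = 60.63 F

60.63 F


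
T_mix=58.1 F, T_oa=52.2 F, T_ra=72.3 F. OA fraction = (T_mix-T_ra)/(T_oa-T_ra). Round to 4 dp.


frac = (58.1 - 72.3) / (52.2 - 72.3) = 0.7065

0.7065


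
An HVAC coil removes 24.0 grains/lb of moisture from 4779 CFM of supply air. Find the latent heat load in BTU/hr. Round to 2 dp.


Q = 0.68 * 4779 * 24.0 = 77993.28 BTU/hr

77993.28 BTU/hr


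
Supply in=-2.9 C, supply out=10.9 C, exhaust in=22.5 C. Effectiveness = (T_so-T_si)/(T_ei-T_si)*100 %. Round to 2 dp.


eff = (10.9-(-2.9))/(22.5-(-2.9))*100 = 54.33 %

54.33 %


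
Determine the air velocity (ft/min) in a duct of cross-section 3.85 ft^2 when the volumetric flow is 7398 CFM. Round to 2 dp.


V = 7398 / 3.85 = 1921.56 ft/min

1921.56 ft/min


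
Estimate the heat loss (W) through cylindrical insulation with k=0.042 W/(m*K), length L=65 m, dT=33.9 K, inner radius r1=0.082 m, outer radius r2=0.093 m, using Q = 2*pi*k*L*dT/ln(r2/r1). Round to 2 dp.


Q = 2*pi*0.042*65*33.9/ln(0.093/0.082) = 4619.39 W

4619.39 W


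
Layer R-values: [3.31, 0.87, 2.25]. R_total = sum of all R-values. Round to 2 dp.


R_total = 3.31 + 0.87 + 2.25 = 6.43

6.43


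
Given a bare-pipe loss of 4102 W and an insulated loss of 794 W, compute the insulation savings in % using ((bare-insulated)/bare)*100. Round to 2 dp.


Savings = ((4102-794)/4102)*100 = 80.64 %

80.64 %


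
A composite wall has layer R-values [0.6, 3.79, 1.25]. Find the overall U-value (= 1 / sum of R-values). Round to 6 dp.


R_total = 0.6 + 3.79 + 1.25 = 5.64
U = 1/5.64 = 0.177305

0.177305


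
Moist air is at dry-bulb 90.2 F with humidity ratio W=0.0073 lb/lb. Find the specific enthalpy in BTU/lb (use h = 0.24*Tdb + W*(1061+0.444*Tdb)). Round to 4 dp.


h = 0.24*90.2 + 0.0073*(1061+0.444*90.2) = 29.6857 BTU/lb

29.6857 BTU/lb


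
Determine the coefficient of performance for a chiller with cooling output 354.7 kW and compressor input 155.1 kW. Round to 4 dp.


COP = 354.7 / 155.1 = 2.2869

2.2869


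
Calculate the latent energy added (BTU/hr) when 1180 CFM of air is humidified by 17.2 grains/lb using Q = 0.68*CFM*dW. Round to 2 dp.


Q = 0.68 * 1180 * 17.2 = 13801.28 BTU/hr

13801.28 BTU/hr


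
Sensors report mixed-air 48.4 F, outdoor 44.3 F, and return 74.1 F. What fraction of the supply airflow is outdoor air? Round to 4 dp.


frac = (48.4 - 74.1) / (44.3 - 74.1) = 0.8624

0.8624


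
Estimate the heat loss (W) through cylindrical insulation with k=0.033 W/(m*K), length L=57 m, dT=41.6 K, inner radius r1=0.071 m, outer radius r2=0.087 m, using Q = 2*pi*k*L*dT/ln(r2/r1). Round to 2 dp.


Q = 2*pi*0.033*57*41.6/ln(0.087/0.071) = 2419.23 W

2419.23 W


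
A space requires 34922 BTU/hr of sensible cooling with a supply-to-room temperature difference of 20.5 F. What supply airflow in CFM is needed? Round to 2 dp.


CFM = 34922 / (1.08 * 20.5) = 1577.33

1577.33 CFM


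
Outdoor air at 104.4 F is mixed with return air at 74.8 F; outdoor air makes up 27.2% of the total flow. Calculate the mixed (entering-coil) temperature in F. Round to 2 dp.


T_mix = 74.8 + (27.2/100)*(104.4-74.8) = 82.85 F

82.85 F


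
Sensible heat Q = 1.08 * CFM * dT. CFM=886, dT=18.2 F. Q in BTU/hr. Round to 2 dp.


Q = 1.08 * 886 * 18.2 = 17415.22 BTU/hr

17415.22 BTU/hr


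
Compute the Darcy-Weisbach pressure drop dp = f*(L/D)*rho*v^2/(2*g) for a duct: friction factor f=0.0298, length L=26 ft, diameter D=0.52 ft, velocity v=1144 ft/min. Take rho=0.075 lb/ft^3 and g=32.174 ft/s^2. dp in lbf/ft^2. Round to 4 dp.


v_fps = 1144/60 = 19.0667 ft/s
dp = 0.0298*(26/0.52)*0.075*19.0667^2/(2*32.174) = 0.6313 lbf/ft^2

0.6313 lbf/ft^2


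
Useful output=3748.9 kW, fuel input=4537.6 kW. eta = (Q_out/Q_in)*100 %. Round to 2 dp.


eta = (3748.9/4537.6)*100 = 82.62 %

82.62 %


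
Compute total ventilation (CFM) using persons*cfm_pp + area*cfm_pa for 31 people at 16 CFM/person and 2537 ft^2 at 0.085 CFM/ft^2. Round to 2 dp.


Total = 31*16 + 2537*0.085 = 711.65 CFM

711.65 CFM


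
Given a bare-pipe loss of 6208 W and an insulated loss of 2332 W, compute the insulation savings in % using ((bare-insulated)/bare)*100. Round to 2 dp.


Savings = ((6208-2332)/6208)*100 = 62.44 %

62.44 %


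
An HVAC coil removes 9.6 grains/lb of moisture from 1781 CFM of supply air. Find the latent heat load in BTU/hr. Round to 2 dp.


Q = 0.68 * 1781 * 9.6 = 11626.37 BTU/hr

11626.37 BTU/hr


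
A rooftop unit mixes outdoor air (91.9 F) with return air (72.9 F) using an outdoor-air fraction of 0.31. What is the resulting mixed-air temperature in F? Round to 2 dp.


T_mix = 0.31*91.9 + 0.69*72.9 = 78.79 F

78.79 F


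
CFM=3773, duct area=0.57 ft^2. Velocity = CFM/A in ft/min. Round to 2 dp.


V = 3773 / 0.57 = 6619.30 ft/min

6619.30 ft/min


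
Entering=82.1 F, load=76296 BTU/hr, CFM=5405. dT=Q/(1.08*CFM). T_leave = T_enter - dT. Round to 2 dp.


dT = 76296/(1.08*5405) = 13.0702
T_leave = 82.1 - 13.0702 = 69.03 F

69.03 F


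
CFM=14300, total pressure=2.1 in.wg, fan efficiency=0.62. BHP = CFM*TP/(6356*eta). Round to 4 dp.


BHP = 14300 * 2.1 / (6356 * 0.62) = 7.6204 hp

7.6204 hp


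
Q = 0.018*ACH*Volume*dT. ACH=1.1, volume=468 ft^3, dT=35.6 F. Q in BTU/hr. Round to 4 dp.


Q = 0.018 * 1.1 * 468 * 35.6 = 329.8838 BTU/hr

329.8838 BTU/hr


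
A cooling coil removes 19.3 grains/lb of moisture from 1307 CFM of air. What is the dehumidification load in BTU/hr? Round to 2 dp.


Q = 0.68 * 1307 * 19.3 = 17153.07 BTU/hr

17153.07 BTU/hr


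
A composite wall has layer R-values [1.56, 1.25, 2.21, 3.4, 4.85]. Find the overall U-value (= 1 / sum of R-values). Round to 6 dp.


R_total = 1.56 + 1.25 + 2.21 + 3.4 + 4.85 = 13.27
U = 1/13.27 = 0.075358

0.075358


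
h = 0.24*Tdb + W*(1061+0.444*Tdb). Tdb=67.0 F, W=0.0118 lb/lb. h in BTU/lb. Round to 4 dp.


h = 0.24*67.0 + 0.0118*(1061+0.444*67.0) = 28.9508 BTU/lb

28.9508 BTU/lb


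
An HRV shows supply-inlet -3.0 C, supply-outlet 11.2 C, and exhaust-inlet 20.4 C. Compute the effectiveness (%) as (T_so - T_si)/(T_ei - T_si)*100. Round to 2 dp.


eff = (11.2-(-3.0))/(20.4-(-3.0))*100 = 60.68 %

60.68 %


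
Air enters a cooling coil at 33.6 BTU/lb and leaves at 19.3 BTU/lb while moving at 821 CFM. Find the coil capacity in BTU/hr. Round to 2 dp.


Q = 4.5 * 821 * (33.6 - 19.3) = 52831.35 BTU/hr

52831.35 BTU/hr


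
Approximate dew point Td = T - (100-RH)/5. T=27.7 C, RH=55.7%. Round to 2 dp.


Td = 27.7 - (100-55.7)/5 = 18.84 C

18.84 C


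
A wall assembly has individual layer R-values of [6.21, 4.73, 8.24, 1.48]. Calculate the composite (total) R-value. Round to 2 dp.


R_total = 6.21 + 4.73 + 8.24 + 1.48 = 20.66

20.66


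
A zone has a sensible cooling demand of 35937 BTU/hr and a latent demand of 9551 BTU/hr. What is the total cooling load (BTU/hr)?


Qt = 35937 + 9551 = 45488 BTU/hr

45488 BTU/hr


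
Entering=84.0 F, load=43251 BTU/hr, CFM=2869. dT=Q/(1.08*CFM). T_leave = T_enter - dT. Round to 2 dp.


dT = 43251/(1.08*2869) = 13.9586
T_leave = 84.0 - 13.9586 = 70.04 F

70.04 F


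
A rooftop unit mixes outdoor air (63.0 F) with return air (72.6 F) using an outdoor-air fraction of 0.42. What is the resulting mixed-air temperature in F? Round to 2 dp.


T_mix = 0.42*63.0 + 0.58*72.6 = 68.57 F

68.57 F


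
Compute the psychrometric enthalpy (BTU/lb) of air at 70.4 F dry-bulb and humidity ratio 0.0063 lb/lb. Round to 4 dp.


h = 0.24*70.4 + 0.0063*(1061+0.444*70.4) = 23.7772 BTU/lb

23.7772 BTU/lb


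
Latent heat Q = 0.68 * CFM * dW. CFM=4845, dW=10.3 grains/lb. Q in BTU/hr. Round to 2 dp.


Q = 0.68 * 4845 * 10.3 = 33934.38 BTU/hr

33934.38 BTU/hr


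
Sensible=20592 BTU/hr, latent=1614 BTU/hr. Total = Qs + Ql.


Qt = 20592 + 1614 = 22206 BTU/hr

22206 BTU/hr


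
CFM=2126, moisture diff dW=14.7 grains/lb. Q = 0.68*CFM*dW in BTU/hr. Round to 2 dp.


Q = 0.68 * 2126 * 14.7 = 21251.50 BTU/hr

21251.50 BTU/hr


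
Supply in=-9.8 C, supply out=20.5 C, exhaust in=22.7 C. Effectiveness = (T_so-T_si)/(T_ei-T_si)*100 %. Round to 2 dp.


eff = (20.5-(-9.8))/(22.7-(-9.8))*100 = 93.23 %

93.23 %


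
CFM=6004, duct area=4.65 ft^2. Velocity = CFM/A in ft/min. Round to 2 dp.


V = 6004 / 4.65 = 1291.18 ft/min

1291.18 ft/min


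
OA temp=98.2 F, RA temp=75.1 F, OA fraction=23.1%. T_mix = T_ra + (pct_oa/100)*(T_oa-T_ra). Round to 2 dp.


T_mix = 75.1 + (23.1/100)*(98.2-75.1) = 80.44 F

80.44 F


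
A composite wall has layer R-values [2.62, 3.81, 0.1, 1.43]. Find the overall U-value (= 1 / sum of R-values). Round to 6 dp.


R_total = 2.62 + 3.81 + 0.1 + 1.43 = 7.96
U = 1/7.96 = 0.125628

0.125628


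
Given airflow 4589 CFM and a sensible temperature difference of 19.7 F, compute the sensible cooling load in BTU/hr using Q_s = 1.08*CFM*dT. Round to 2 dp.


Q = 1.08 * 4589 * 19.7 = 97635.56 BTU/hr

97635.56 BTU/hr


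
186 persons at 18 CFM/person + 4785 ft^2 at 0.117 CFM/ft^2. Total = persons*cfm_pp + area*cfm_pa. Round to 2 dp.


Total = 186*18 + 4785*0.117 = 3907.85 CFM

3907.85 CFM


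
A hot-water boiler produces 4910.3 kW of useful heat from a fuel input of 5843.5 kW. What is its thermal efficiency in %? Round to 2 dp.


eta = (4910.3/5843.5)*100 = 84.03 %

84.03 %


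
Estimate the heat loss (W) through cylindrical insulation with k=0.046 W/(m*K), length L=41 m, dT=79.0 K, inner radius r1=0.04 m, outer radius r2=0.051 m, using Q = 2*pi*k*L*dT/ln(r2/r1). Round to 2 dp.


Q = 2*pi*0.046*41*79.0/ln(0.051/0.04) = 3853.35 W

3853.35 W


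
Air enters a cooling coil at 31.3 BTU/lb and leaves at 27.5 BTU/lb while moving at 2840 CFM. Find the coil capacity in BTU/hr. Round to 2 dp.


Q = 4.5 * 2840 * (31.3 - 27.5) = 48564.00 BTU/hr

48564.00 BTU/hr


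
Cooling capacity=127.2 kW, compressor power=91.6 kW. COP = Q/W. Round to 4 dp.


COP = 127.2 / 91.6 = 1.3886

1.3886


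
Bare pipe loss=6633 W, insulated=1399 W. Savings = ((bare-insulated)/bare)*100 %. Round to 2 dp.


Savings = ((6633-1399)/6633)*100 = 78.91 %

78.91 %


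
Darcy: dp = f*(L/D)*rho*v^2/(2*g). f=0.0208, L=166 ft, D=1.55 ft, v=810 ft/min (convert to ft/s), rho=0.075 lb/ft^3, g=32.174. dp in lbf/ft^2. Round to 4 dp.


v_fps = 810/60 = 13.5 ft/s
dp = 0.0208*(166/1.55)*0.075*13.5^2/(2*32.174) = 0.4732 lbf/ft^2

0.4732 lbf/ft^2


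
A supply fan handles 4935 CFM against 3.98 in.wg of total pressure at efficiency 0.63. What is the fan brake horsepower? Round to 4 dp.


BHP = 4935 * 3.98 / (6356 * 0.63) = 4.9051 hp

4.9051 hp


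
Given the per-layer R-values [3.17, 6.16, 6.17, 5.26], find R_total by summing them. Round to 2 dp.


R_total = 3.17 + 6.16 + 6.17 + 5.26 = 20.76

20.76


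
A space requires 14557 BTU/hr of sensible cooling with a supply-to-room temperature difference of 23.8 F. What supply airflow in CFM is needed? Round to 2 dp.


CFM = 14557 / (1.08 * 23.8) = 566.33

566.33 CFM


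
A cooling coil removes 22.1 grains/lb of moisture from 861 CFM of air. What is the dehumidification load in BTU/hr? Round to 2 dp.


Q = 0.68 * 861 * 22.1 = 12939.11 BTU/hr

12939.11 BTU/hr


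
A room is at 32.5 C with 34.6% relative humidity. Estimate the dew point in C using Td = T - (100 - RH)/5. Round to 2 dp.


Td = 32.5 - (100-34.6)/5 = 19.42 C

19.42 C


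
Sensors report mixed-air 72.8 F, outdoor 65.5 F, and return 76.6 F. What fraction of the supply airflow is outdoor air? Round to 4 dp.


frac = (72.8 - 76.6) / (65.5 - 76.6) = 0.3423

0.3423


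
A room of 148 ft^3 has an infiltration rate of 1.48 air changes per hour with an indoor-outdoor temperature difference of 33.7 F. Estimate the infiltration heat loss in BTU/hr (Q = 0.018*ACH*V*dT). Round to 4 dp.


Q = 0.018 * 1.48 * 148 * 33.7 = 132.8697 BTU/hr

132.8697 BTU/hr


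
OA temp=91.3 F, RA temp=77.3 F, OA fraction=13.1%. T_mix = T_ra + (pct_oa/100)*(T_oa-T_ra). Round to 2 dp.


T_mix = 77.3 + (13.1/100)*(91.3-77.3) = 79.13 F

79.13 F


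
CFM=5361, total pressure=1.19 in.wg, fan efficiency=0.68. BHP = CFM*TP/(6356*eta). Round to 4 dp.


BHP = 5361 * 1.19 / (6356 * 0.68) = 1.4760 hp

1.4760 hp


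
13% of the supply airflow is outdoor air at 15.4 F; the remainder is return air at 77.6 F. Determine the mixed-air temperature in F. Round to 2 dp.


T_mix = 0.13*15.4 + 0.87*77.6 = 69.51 F

69.51 F


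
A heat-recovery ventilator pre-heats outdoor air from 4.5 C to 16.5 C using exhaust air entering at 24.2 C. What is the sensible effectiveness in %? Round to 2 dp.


eff = (16.5-4.5)/(24.2-4.5)*100 = 60.91 %

60.91 %


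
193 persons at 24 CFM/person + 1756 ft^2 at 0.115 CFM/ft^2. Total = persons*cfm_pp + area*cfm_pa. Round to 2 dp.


Total = 193*24 + 1756*0.115 = 4833.94 CFM

4833.94 CFM


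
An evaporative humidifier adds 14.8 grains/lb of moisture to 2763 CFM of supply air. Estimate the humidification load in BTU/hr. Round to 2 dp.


Q = 0.68 * 2763 * 14.8 = 27806.83 BTU/hr

27806.83 BTU/hr


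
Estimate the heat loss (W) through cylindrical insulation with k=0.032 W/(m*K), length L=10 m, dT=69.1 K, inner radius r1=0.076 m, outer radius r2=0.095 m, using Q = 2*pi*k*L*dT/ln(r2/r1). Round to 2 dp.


Q = 2*pi*0.032*10*69.1/ln(0.095/0.076) = 622.62 W

622.62 W


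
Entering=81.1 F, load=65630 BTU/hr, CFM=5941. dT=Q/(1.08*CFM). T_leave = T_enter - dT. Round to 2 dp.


dT = 65630/(1.08*5941) = 10.2287
T_leave = 81.1 - 10.2287 = 70.87 F

70.87 F


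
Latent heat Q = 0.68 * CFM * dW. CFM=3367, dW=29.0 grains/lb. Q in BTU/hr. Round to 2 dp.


Q = 0.68 * 3367 * 29.0 = 66397.24 BTU/hr

66397.24 BTU/hr


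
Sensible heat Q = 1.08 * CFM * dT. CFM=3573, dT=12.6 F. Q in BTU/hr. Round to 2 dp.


Q = 1.08 * 3573 * 12.6 = 48621.38 BTU/hr

48621.38 BTU/hr


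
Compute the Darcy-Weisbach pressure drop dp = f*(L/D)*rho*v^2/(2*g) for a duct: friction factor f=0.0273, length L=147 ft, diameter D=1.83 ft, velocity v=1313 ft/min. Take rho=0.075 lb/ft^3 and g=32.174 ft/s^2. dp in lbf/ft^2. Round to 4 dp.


v_fps = 1313/60 = 21.8833 ft/s
dp = 0.0273*(147/1.83)*0.075*21.8833^2/(2*32.174) = 1.2240 lbf/ft^2

1.2240 lbf/ft^2


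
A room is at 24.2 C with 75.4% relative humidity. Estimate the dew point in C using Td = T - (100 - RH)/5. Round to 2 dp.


Td = 24.2 - (100-75.4)/5 = 19.28 C

19.28 C


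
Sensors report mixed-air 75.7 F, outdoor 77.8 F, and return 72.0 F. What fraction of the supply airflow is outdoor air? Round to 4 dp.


frac = (75.7 - 72.0) / (77.8 - 72.0) = 0.6379

0.6379


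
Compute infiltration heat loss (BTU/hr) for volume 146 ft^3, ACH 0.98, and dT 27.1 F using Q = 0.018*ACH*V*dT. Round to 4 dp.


Q = 0.018 * 0.98 * 146 * 27.1 = 69.7944 BTU/hr

69.7944 BTU/hr


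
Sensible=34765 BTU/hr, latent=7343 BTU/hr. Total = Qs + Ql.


Qt = 34765 + 7343 = 42108 BTU/hr

42108 BTU/hr


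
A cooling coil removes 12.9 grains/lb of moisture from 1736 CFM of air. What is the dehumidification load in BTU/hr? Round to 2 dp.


Q = 0.68 * 1736 * 12.9 = 15228.19 BTU/hr

15228.19 BTU/hr


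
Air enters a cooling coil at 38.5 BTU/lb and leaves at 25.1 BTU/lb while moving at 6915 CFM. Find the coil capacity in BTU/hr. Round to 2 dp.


Q = 4.5 * 6915 * (38.5 - 25.1) = 416974.50 BTU/hr

416974.50 BTU/hr


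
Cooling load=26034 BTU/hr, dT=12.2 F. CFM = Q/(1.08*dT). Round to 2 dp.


CFM = 26034 / (1.08 * 12.2) = 1975.87

1975.87 CFM


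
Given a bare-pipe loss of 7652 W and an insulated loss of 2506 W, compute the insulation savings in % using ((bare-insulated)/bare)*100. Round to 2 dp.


Savings = ((7652-2506)/7652)*100 = 67.25 %

67.25 %


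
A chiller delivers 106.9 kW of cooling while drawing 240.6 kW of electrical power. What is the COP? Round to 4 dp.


COP = 106.9 / 240.6 = 0.4443

0.4443


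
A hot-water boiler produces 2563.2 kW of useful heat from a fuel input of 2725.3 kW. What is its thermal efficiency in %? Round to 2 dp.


eta = (2563.2/2725.3)*100 = 94.05 %

94.05 %


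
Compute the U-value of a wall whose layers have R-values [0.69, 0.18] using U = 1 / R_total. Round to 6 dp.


R_total = 0.69 + 0.18 = 0.87
U = 1/0.87 = 1.149425

1.149425


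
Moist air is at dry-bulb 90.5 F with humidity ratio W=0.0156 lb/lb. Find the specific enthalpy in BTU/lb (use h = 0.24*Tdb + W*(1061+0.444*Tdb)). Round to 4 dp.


h = 0.24*90.5 + 0.0156*(1061+0.444*90.5) = 38.8984 BTU/lb

38.8984 BTU/lb


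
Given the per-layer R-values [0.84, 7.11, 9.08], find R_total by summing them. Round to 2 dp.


R_total = 0.84 + 7.11 + 9.08 = 17.03

17.03


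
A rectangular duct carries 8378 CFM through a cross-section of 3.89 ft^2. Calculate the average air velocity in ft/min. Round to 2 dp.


V = 8378 / 3.89 = 2153.73 ft/min

2153.73 ft/min


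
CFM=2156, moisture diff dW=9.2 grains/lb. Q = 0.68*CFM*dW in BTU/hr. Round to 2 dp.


Q = 0.68 * 2156 * 9.2 = 13487.94 BTU/hr

13487.94 BTU/hr


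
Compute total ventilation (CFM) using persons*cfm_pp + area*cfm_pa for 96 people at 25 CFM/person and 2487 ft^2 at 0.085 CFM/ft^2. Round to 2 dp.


Total = 96*25 + 2487*0.085 = 2611.40 CFM

2611.40 CFM


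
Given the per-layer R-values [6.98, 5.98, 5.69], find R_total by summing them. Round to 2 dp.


R_total = 6.98 + 5.98 + 5.69 = 18.65

18.65


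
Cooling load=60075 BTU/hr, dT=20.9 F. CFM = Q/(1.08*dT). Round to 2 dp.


CFM = 60075 / (1.08 * 20.9) = 2661.48

2661.48 CFM


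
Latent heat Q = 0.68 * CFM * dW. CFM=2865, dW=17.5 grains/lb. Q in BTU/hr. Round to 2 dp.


Q = 0.68 * 2865 * 17.5 = 34093.50 BTU/hr

34093.50 BTU/hr


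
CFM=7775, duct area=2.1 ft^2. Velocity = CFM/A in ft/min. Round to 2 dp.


V = 7775 / 2.1 = 3702.38 ft/min

3702.38 ft/min


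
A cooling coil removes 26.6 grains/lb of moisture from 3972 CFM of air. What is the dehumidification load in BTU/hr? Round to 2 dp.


Q = 0.68 * 3972 * 26.6 = 71845.54 BTU/hr

71845.54 BTU/hr


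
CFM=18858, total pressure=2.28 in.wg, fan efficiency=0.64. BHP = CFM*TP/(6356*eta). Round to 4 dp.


BHP = 18858 * 2.28 / (6356 * 0.64) = 10.5698 hp

10.5698 hp


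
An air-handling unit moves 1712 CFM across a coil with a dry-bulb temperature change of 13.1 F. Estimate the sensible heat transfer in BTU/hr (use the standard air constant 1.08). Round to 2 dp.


Q = 1.08 * 1712 * 13.1 = 24221.38 BTU/hr

24221.38 BTU/hr


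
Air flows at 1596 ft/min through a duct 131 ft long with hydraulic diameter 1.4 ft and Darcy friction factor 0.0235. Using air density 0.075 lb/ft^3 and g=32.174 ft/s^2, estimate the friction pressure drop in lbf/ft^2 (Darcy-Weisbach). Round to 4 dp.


v_fps = 1596/60 = 26.6 ft/s
dp = 0.0235*(131/1.4)*0.075*26.6^2/(2*32.174) = 1.8134 lbf/ft^2

1.8134 lbf/ft^2


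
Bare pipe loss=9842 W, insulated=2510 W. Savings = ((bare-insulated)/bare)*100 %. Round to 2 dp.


Savings = ((9842-2510)/9842)*100 = 74.50 %

74.50 %
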